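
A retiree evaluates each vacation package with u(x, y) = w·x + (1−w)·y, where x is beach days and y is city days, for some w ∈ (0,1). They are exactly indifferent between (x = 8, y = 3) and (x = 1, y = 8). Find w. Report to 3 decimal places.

w = 0.417

u(8,3) = u(1,8) means w·8 + (1−w)·3 = w·1 + (1−w)·8.
w·(8−1) = (1−w)·(8−3), i.e. w·7 = (1−w)·5.
Hence w = 5/(7+5) = 5/12 = 0.417.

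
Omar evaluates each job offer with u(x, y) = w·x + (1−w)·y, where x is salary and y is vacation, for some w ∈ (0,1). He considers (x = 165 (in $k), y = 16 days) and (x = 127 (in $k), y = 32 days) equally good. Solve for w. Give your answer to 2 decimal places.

w = 0.30

u(165,16) = u(127,32) means w·165 + (1−w)·16 = w·127 + (1−w)·32.
Collecting terms: w·38 = (1−w)·16.
So w/(1−w) = 16/38 = 0.4211, giving w = 16/(38+16) = 0.30.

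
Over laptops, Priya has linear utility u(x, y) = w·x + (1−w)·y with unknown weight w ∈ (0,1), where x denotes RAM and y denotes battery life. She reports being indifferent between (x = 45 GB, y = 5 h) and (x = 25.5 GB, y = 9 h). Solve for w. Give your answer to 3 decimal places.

u(45,5) = u(25.5,9) means w·45 + (1−w)·5 = w·25.5 + (1−w)·9.
Collecting terms: w·19.5 = (1−w)·4.
Hence w = 4/(19.5+4) = 4/23.5 = 0.170.

w = 0.170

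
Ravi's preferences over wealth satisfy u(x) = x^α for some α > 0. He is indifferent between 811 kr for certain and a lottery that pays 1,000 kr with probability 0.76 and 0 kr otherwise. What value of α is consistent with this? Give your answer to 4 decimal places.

α ≈ 1.3100

Since u(0) = 0, the lottery's EU is 0.76·1000^α.
Indifference: 811^α = 0.76·1000^α, so (811/1000)^α = 0.76.
α = ln(0.76) / ln(811/1000) = -0.2744368/-0.2094872 ≈ 1.3100.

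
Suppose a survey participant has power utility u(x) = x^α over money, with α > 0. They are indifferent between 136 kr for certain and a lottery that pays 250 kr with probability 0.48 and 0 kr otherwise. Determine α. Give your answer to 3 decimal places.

The lottery's expected utility is 0.48·u(250) + 0.52·u(0) = 0.48·250^α (since u(0) = 0 for α > 0).
Equating: 136^α = 0.48·250^α, i.e. 0.5440^α = 0.48.
Take logs: α = ln 0.48 / ln(136/250) ≈ 1.20559.

α ≈ 1.206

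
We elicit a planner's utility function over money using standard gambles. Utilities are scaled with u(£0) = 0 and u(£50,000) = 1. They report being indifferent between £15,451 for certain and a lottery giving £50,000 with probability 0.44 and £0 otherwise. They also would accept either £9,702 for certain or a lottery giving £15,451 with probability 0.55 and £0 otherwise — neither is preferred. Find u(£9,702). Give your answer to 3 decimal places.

First, u(£15,451) = 0.44·u(£50,000) + 0.56·u(£0) = 0.44.
Then u(£9,702) = 0.55·u(£15,451) + 0.45·u(£0) = 0.55·0.44 + 0.45·0.00 = 0.2420.

0.242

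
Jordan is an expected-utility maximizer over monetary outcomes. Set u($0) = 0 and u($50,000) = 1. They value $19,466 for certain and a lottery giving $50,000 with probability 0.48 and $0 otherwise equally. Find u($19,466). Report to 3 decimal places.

By the standard-gamble method, u($19,466) is just the indifference probability on the best outcome: 0.48.

0.480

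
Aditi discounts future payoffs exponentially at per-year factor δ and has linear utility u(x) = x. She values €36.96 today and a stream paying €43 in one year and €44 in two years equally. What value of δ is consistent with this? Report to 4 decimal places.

Equating present values: 36.96 = 43δ + 44δ².
So 44δ² + 43δ − 36.96 = 0.
The positive root is δ = [−43 + √(43² + 4·44·36.96)] / (2·44) = (−43 + 91.400)/88 ≈ 0.5500.

δ ≈ 0.5500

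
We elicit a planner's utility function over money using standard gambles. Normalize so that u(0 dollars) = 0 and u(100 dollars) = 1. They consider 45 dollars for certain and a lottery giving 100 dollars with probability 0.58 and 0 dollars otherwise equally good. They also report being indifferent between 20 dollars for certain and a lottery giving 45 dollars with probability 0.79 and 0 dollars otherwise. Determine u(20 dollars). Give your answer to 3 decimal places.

First, u(45 dollars) = 0.58·u(100 dollars) + 0.42·u(0 dollars) = 0.58.
Chaining: u(20 dollars) = 0.79·0.58 + 0.21·0.00 = 0.4582.

0.458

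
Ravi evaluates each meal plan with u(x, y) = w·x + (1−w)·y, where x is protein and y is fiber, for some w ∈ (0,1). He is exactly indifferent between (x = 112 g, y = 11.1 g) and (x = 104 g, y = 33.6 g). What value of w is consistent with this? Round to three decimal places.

w = 0.738

Indifference: w·112 + (1−w)·11.1 = w·104 + (1−w)·33.6.
Rearranging, 8·w − 22.5·(1−w) = 0.
So w/(1−w) = 22.5/8 = 2.8125, giving w = 22.5/(8+22.5) = 0.738.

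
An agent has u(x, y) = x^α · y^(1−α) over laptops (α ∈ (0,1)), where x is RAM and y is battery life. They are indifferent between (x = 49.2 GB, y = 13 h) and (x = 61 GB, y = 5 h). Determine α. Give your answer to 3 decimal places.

α ≈ 0.816

Indifference: 49.2^α · 13^(1−α) = 61^α · 5^(1−α).
(49.2/61)^α = (5/13)^(1−α); take logs: α·ln(49.2/61) = (1−α)·ln(5/13), i.e. α·-0.214980 = (1−α)·-0.955511.
Thus α·(-1.170491) = -0.955511, so α = -0.955511/-1.170491 ≈ 0.816.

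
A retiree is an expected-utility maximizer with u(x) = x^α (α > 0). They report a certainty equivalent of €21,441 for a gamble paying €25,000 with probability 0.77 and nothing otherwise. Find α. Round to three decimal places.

α ≈ 1.702

Since u(0) = 0, the lottery's EU is 0.77·25000^α.
Equating: 21441^α = 0.77·25000^α, i.e. 0.8576^α = 0.77.
Taking logs: α·ln(21441/25000) = ln(0.77), so α = -0.261365 / -0.153571 ≈ 1.702.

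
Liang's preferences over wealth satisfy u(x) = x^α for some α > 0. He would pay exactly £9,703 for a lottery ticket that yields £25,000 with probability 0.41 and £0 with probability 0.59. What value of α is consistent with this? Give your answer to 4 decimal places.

α ≈ 0.9421

EU(lottery) = 0.41·25000^α + 0.59·0 = 0.41·25000^α.
Setting u(9703) equal to that: 9703^α = 0.41·25000^α ⇒ (9703/25000)^α = 0.41.
Take logs: α = ln 0.41 / ln(9703/25000) ≈ 0.942054.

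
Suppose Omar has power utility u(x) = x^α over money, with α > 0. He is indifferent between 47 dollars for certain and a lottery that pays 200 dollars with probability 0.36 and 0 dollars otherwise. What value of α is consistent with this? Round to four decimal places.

α ≈ 0.7055

Since u(0) = 0, the lottery's EU is 0.36·200^α.
Setting u(47) equal to that: 47^α = 0.36·200^α ⇒ (47/200)^α = 0.36.
Taking logs: α·ln(47/200) = ln(0.36), so α = -1.0216512 / -1.4481698 ≈ 0.7055.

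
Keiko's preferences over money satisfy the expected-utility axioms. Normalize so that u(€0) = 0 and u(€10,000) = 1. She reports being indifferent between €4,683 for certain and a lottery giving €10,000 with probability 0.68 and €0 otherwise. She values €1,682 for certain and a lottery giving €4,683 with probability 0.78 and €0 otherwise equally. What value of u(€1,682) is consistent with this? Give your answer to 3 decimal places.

0.530

From the first indifference, u(€4,683) = 0.68·u(€10,000) + 0.32·u(€0) = 0.68·1 + 0.32·0 = 0.68.
Then u(€1,682) = 0.78·u(€4,683) + 0.22·u(€0) = 0.78·0.68 + 0.22·0.00 = 0.5304.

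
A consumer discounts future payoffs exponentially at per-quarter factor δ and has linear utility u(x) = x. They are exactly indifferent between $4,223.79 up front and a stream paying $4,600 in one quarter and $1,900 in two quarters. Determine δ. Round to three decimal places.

δ ≈ 0.710

Equating present values: 4223.79 = 4600δ + 1900δ².
That is, 1900δ² + 4600δ − 4223.79 = 0, a quadratic in δ.
By the quadratic formula (taking the positive root), δ = (−4600 + √53260804.00) / 3800 ≈ 0.710.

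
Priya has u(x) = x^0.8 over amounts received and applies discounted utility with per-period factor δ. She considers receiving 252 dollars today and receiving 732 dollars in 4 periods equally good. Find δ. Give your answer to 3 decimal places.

The payoff in 4 periods is discounted by δ^4, so u(252) = δ^4·u(732) and δ^4 = u(252)/u(732).
With u(x) = x^0.8: δ^4 = 252^0.8/732^0.8 = (252/732)^0.8 = 0.42610.
So δ = 0.42610^(1/4) ≈ 0.808.

δ ≈ 0.808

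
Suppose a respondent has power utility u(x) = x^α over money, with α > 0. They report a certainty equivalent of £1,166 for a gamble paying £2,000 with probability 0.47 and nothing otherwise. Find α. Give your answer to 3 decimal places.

α ≈ 1.399

The lottery's expected utility is 0.47·u(2000) + 0.53·u(0) = 0.47·2000^α (since u(0) = 0 for α > 0).
Indifference: 1166^α = 0.47·2000^α, so (1166/2000)^α = 0.47.
α = ln(0.47) / ln(1166/2000) = -0.755023/-0.539568 ≈ 1.399.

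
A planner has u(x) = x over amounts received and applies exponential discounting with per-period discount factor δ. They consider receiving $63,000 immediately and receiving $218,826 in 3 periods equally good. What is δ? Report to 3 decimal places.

δ ≈ 0.660

Indifference means u(63000) = δ^3 · u(218826), so δ^3 = u(63000)/u(218826).
With u(x) = x: δ^3 = 63000/218826 = 0.28790.
So δ = 0.28790^(1/3) ≈ 0.660.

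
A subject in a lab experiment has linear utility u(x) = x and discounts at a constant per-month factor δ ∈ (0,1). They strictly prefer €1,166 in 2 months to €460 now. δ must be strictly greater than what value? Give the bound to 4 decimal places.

δ > 0.6281

The preference means 460 < δ^2·1166.
So δ^2 > 460/1166 = 0.39451; taking the square root of both positive sides preserves the inequality.
δ > 0.39451^(1/2) = 0.6281.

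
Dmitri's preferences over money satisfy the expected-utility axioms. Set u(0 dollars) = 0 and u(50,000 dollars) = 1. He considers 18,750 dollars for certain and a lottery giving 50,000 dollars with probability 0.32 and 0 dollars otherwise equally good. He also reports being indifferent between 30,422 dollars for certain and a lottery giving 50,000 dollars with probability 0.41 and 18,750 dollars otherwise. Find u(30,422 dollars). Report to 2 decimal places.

0.60

The first gamble pins u(18,750 dollars): it must equal 0.32·1 + 0.68·0 = 0.32.
Chaining: u(30,422 dollars) = 0.41·1.00 + 0.59·0.32 = 0.5988.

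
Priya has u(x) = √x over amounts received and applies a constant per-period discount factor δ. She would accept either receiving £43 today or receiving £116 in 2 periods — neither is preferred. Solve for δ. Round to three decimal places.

δ ≈ 0.780

The payoff in 2 periods is discounted by δ^2, so u(43) = δ^2·u(116) and δ^2 = u(43)/u(116).
With u(x) = √x: δ^2 = √43/√116 = √(43/116) = 0.60884.
Taking the square root: δ = 0.60884^(1/2) ≈ 0.780.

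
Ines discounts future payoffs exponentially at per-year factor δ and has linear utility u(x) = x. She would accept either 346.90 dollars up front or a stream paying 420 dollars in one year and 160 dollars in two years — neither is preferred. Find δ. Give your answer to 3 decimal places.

Present value of the stream is 420·δ + 160·δ². Indifference gives 420δ + 160δ² = 346.90.
So 160δ² + 420δ − 346.90 = 0.
The positive root is δ = [−420 + √(420² + 4·160·346.90)] / (2·160) = (−420 + 631.202)/320 ≈ 0.660.

δ ≈ 0.660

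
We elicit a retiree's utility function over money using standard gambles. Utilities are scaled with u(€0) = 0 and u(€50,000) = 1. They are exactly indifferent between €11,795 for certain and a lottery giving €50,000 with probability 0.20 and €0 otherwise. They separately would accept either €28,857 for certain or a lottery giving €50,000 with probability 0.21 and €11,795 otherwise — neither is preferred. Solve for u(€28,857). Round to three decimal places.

From the first indifference, u(€11,795) = 0.20·u(€50,000) + 0.80·u(€0) = 0.20·1 + 0.80·0 = 0.20.
Chaining: u(€28,857) = 0.21·1.00 + 0.79·0.20 = 0.3680.

0.368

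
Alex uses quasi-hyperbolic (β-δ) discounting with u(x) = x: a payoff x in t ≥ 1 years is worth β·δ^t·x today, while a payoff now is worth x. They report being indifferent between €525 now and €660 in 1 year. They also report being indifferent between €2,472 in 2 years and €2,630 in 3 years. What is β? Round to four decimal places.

β ≈ 0.8463

The second indifference involves only future payoffs, so β cancels: β·δ^2·2472 = β·δ^3·2630, giving δ = 2472/2630 = 0.93992.
The first indifference: 525 = β·δ·660, so β = 525/(δ·660) = 525/(0.93992·660) ≈ 0.8463.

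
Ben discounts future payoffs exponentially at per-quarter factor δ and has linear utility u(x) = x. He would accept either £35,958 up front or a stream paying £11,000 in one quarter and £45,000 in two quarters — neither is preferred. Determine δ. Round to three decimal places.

Equating present values: 35958 = 11000δ + 45000δ².
So 45000δ² + 11000δ − 35958 = 0.
By the quadratic formula (taking the positive root), δ = (−11000 + √6593440000.00) / 90000 ≈ 0.780.

δ ≈ 0.780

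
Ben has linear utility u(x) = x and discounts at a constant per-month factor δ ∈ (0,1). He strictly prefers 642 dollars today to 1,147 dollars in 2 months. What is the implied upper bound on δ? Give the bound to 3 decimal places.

Comparing present values: 642 > δ^2·1147.
So δ^2 < 642/1147 = 0.55972; taking the square root of both positive sides preserves the inequality.
δ < 0.55972^(1/2) = 0.748.

δ < 0.748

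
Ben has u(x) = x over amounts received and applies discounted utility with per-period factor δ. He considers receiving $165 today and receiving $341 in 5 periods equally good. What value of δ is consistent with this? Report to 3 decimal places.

δ ≈ 0.865

Indifference means u(165) = δ^5 · u(341), so δ^5 = u(165)/u(341).
With u(x) = x: δ^5 = 165/341 = 0.48387.
So δ = 0.48387^(1/5) ≈ 0.865.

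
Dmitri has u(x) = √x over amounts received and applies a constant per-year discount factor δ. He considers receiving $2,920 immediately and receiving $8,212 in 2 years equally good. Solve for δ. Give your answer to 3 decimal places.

δ ≈ 0.772

Equating discounted utilities: u(2920) = δ^2·u(8212) ⇒ δ^2 = u(2920)/u(8212).
With u(x) = √x: δ^2 = √2920/√8212 = √(2920/8212) = 0.59630.
Hence δ = (0.59630)^(1/2) = 0.77221.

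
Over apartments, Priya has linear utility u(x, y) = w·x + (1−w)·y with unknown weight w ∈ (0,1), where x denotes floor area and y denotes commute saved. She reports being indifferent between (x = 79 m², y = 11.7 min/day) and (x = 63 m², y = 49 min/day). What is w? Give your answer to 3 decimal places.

u(79,11.7) = u(63,49) means w·79 + (1−w)·11.7 = w·63 + (1−w)·49.
Rearranging, 16·w − 37.3·(1−w) = 0.
So w/(1−w) = 37.3/16 = 2.3312, giving w = 37.3/(16+37.3) = 0.700.

w = 0.700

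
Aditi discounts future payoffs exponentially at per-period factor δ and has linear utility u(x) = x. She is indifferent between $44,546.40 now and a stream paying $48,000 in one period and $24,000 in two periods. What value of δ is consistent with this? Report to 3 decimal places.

δ ≈ 0.690

Present value of the stream is 48000·δ + 24000·δ². Indifference gives 48000δ + 24000δ² = 44546.40.
That is, 24000δ² + 48000δ − 44546.40 = 0, a quadratic in δ.
The positive root is δ = [−48000 + √(48000² + 4·24000·44546.40)] / (2·24000) = (−48000 + 81120.000)/48000 ≈ 0.690.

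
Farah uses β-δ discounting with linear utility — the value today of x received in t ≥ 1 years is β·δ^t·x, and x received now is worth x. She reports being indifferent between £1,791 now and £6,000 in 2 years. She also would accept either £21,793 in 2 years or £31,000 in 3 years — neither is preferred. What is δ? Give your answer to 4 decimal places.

From the later pair, β·δ^2·21793 = β·δ^3·31000; dividing through, δ = 21793/31000 = 0.70300.

δ ≈ 0.7030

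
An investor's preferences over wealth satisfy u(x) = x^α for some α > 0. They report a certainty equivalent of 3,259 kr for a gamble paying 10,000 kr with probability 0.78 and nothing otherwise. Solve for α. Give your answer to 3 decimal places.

α ≈ 0.222

EU(lottery) = 0.78·10000^α + 0.22·0 = 0.78·10000^α.
Indifference: 3259^α = 0.78·10000^α, so (3259/10000)^α = 0.78.
α = ln(0.78) / ln(3259/10000) = -0.248461/-1.121165 ≈ 0.222.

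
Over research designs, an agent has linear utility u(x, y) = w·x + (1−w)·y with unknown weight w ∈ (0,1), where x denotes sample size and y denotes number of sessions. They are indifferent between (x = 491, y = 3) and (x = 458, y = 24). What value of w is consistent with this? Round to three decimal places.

w = 0.389

Indifference: w·491 + (1−w)·3 = w·458 + (1−w)·24.
Collecting terms: w·33 = (1−w)·21.
Hence w = 21/(33+21) = 21/54 = 0.389.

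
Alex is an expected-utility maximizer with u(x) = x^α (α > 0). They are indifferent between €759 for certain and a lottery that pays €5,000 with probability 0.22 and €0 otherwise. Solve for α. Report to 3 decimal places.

Since u(0) = 0, the lottery's EU is 0.22·5000^α.
Setting u(759) equal to that: 759^α = 0.22·5000^α ⇒ (759/5000)^α = 0.22.
Take logs: α = ln 0.22 / ln(759/5000) ≈ 0.80317.

α ≈ 0.803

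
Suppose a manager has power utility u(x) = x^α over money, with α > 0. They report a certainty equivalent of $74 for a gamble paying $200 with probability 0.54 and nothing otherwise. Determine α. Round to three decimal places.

α ≈ 0.620

Since u(0) = 0, the lottery's EU is 0.54·200^α.
Indifference: 74^α = 0.54·200^α, so (74/200)^α = 0.54.
α = ln(0.54) / ln(74/200) = -0.616186/-0.994252 ≈ 0.620.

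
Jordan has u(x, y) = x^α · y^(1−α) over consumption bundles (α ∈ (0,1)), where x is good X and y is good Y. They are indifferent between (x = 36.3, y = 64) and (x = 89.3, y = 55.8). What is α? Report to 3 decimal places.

α ≈ 0.132

The Cobb–Douglas utilities coincide, so 36.3^α·64^(1−α) = 89.3^α·55.8^(1−α).
Taking logs: α·ln 36.3 + (1−α)·ln 64 = α·ln 89.3 + (1−α)·ln 55.8, i.e. α·-0.900184 = (1−α)·-0.137109.
With A = -0.900184 and B = -0.137109: α·A = (1−α)·B, so α = B/(A+B) = -0.137109/-1.037293 ≈ 0.132.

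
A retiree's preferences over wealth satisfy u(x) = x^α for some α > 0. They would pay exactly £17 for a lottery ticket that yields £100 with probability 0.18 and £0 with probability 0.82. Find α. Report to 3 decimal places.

Since u(0) = 0, the lottery's EU is 0.18·100^α.
Indifference: 17^α = 0.18·100^α, so (17/100)^α = 0.18.
Taking logs: α·ln(17/100) = ln(0.18), so α = -1.714798 / -1.771957 ≈ 0.968.

α ≈ 0.968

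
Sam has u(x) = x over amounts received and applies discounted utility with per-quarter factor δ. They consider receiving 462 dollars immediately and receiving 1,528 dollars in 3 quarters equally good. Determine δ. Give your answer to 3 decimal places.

δ ≈ 0.671

The payoff in 3 quarters is discounted by δ^3, so u(462) = δ^3·u(1528) and δ^3 = u(462)/u(1528).
With u(x) = x: δ^3 = 462/1528 = 0.30236.
So δ = 0.30236^(1/3) ≈ 0.671.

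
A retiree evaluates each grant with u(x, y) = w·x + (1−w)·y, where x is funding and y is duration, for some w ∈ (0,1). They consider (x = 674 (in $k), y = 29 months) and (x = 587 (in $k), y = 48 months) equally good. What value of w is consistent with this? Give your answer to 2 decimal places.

Indifference: w·674 + (1−w)·29 = w·587 + (1−w)·48.
Collecting terms: w·87 = (1−w)·19.
Hence w = 19/(87+19) = 19/106 = 0.18.

w = 0.18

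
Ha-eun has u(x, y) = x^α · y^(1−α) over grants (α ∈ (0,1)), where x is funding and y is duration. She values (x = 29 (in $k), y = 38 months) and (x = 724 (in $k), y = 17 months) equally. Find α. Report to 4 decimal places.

α ≈ 0.2000

The Cobb–Douglas utilities coincide, so 29^α·38^(1−α) = 724^α·17^(1−α).
Rearrange to (29/724)^α = (17/38)^(1−α) and take logs: α·-3.2174956 = (1−α)·-0.8043728.
Thus α·(-4.0218684) = -0.8043728, so α = -0.8043728/-4.0218684 ≈ 0.2000.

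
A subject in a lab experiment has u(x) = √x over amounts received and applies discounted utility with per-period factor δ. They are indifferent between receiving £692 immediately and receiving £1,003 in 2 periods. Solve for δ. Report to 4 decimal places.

The payoff in 2 periods is discounted by δ^2, so u(692) = δ^2·u(1003) and δ^2 = u(692)/u(1003).
With u(x) = √x: δ^2 = √692/√1003 = √(692/1003) = 0.83062.
So δ = 0.83062^(1/2) ≈ 0.9114.

δ ≈ 0.9114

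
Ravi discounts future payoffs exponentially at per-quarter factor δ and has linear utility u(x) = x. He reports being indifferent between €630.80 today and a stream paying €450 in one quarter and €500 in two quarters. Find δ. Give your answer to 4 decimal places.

δ ≈ 0.7600

Equating present values: 630.80 = 450δ + 500δ².
That is, 500δ² + 450δ − 630.80 = 0, a quadratic in δ.
δ = (−450 + √(450² + 4·500·630.80)) / (2·500) = (−450 + √1464100.00) / 1000 ≈ 0.7600.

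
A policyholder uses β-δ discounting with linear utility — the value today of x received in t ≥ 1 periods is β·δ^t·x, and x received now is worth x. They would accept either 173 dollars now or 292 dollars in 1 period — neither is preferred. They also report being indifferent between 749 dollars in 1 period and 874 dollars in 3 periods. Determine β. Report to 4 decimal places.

From the later pair, β·δ^1·749 = β·δ^3·874; dividing through, δ^2 = 749/874 = 0.85698, so δ = 0.92573.
The first indifference: 173 = β·δ·292, so β = 173/(δ·292) = 173/(0.92573·292) ≈ 0.6400.

β ≈ 0.6400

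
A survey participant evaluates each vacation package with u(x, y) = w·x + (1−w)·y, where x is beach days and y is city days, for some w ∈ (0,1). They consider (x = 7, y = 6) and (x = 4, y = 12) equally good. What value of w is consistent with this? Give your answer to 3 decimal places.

Indifference: w·7 + (1−w)·6 = w·4 + (1−w)·12.
Collecting terms: w·3 = (1−w)·6.
Hence w = 6/(3+6) = 6/9 = 0.667.

w = 0.667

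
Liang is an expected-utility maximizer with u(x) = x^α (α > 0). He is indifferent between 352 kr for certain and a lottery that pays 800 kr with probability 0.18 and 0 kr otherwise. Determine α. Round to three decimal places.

α ≈ 2.089

The lottery's expected utility is 0.18·u(800) + 0.82·u(0) = 0.18·800^α (since u(0) = 0 for α > 0).
Equating: 352^α = 0.18·800^α, i.e. 0.4400^α = 0.18.
Take logs: α = ln 0.18 / ln(352/800) ≈ 2.08872.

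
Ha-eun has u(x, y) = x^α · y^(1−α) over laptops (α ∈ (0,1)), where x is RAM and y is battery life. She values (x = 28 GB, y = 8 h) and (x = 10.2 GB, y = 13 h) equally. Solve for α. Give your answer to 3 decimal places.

The Cobb–Douglas utilities coincide, so 28^α·8^(1−α) = 10.2^α·13^(1−α).
Rearrange to (28/10.2)^α = (13/8)^(1−α) and take logs: α·1.009817 = (1−α)·0.485508.
So α/(1−α) = (0.485508)/(1.009817) = 0.480788, and α = 0.480788/1.480788 ≈ 0.325.

α ≈ 0.325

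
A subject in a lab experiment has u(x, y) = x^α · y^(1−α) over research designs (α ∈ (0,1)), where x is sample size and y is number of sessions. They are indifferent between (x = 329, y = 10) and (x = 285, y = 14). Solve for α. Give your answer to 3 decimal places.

Indifference: 329^α · 10^(1−α) = 285^α · 14^(1−α).
Rearrange to (329/285)^α = (14/10)^(1−α) and take logs: α·0.143569 = (1−α)·0.336472.
With A = 0.143569 and B = 0.336472: α·A = (1−α)·B, so α = B/(A+B) = 0.336472/0.480041 ≈ 0.701.

α ≈ 0.701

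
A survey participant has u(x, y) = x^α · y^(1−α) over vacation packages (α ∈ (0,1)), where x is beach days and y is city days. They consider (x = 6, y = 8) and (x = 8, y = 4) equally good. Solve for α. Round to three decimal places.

The Cobb–Douglas utilities coincide, so 6^α·8^(1−α) = 8^α·4^(1−α).
Rearrange to (6/8)^α = (4/8)^(1−α) and take logs: α·-0.287682 = (1−α)·-0.693147.
So α/(1−α) = (-0.693147)/(-0.287682) = 2.409421, and α = 2.409421/3.409421 ≈ 0.707.

α ≈ 0.707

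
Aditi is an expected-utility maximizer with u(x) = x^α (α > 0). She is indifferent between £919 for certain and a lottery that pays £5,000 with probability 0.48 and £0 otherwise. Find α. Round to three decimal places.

EU(lottery) = 0.48·5000^α + 0.52·0 = 0.48·5000^α.
Equating: 919^α = 0.48·5000^α, i.e. 0.1838^α = 0.48.
Taking logs: α·ln(919/5000) = ln(0.48), so α = -0.733969 / -1.693907 ≈ 0.433.

α ≈ 0.433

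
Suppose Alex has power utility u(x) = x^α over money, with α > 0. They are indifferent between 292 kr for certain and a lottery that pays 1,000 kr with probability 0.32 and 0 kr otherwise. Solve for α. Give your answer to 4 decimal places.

α ≈ 0.9256

Since u(0) = 0, the lottery's EU is 0.32·1000^α.
Setting u(292) equal to that: 292^α = 0.32·1000^α ⇒ (292/1000)^α = 0.32.
Taking logs: α·ln(292/1000) = ln(0.32), so α = -1.1394343 / -1.2310015 ≈ 0.9256.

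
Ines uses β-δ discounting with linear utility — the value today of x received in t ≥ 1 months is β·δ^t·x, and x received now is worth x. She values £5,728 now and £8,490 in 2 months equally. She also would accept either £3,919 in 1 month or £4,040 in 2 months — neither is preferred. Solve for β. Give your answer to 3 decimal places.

Both payoffs in the second observation are in the future, so β drops out: δ^1·3919 = δ^2·4040 ⇒ δ = 3919/4040 = 0.97005.
Now use the now-vs-future pair: 5728 = β·δ^2·8490 gives β = 5728/(0.94100·8490) ≈ 0.717.

β ≈ 0.717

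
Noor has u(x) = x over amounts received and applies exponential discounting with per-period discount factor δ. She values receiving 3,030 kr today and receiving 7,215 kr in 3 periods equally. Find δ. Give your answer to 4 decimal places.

Equating discounted utilities: u(3030) = δ^3·u(7215) ⇒ δ^3 = u(3030)/u(7215).
With u(x) = x: δ^3 = 3030/7215 = 0.41996.
Hence δ = (0.41996)^(1/3) = 0.748863.

δ ≈ 0.7489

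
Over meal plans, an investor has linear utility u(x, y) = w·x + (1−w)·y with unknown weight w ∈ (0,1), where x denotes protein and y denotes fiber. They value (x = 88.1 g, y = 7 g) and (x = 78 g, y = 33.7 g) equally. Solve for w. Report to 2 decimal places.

u(88.1,7) = u(78,33.7) means w·88.1 + (1−w)·7 = w·78 + (1−w)·33.7.
Rearranging, 10.1·w − 26.7·(1−w) = 0.
The marginal rate of substitution is 26.7/10.1, so w = 26.7/(10.1+26.7) = 0.73.

w = 0.73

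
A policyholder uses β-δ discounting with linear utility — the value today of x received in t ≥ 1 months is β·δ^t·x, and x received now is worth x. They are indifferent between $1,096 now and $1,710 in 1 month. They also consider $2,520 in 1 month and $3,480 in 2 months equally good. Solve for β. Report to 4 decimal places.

Both payoffs in the second observation are in the future, so β drops out: δ^1·2520 = δ^2·3480 ⇒ δ = 2520/3480 = 0.72414.
The first indifference: 1096 = β·δ·1710, so β = 1096/(δ·1710) = 1096/(0.72414·1710) ≈ 0.8851.

β ≈ 0.8851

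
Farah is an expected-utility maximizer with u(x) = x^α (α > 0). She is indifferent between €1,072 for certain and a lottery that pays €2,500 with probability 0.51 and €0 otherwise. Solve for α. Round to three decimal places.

The lottery's expected utility is 0.51·u(2500) + 0.49·u(0) = 0.51·2500^α (since u(0) = 0 for α > 0).
Setting u(1072) equal to that: 1072^α = 0.51·2500^α ⇒ (1072/2500)^α = 0.51.
α = ln(0.51) / ln(1072/2500) = -0.673345/-0.846765 ≈ 0.795.

α ≈ 0.795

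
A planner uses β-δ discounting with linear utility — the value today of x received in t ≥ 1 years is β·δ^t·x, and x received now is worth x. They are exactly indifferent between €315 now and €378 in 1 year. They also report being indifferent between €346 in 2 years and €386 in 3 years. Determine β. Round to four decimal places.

β ≈ 0.9297

Both payoffs in the second observation are in the future, so β drops out: δ^2·346 = δ^3·386 ⇒ δ = 346/386 = 0.89637.
Substituting δ into 315 = β·δ·378: β = 315/(338.829) ≈ 0.9297.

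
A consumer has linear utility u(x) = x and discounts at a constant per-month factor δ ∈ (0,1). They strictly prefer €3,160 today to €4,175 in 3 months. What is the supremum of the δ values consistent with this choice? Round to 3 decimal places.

δ < 0.911

Comparing present values: 3160 > δ^3·4175.
Hence δ^3 < 3160/4175 = 0.75689, and x ↦ x^(1/3) is increasing on (0,∞).
δ < 0.75689^(1/3) = 0.911.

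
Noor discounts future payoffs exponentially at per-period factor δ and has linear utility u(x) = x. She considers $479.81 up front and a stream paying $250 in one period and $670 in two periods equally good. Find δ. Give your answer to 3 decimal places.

Equating present values: 479.81 = 250δ + 670δ².
So 670δ² + 250δ − 479.81 = 0.
The positive root is δ = [−250 + √(250² + 4·670·479.81)] / (2·670) = (−250 + 1161.202)/1340 ≈ 0.680.

δ ≈ 0.680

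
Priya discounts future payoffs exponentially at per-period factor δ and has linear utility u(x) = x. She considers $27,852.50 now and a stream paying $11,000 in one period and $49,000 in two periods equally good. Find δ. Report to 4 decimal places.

δ ≈ 0.6500

Equating present values: 27852.50 = 11000δ + 49000δ².
So 49000δ² + 11000δ − 27852.50 = 0.
The positive root is δ = [−11000 + √(11000² + 4·49000·27852.50)] / (2·49000) = (−11000 + 74700.000)/98000 ≈ 0.6500.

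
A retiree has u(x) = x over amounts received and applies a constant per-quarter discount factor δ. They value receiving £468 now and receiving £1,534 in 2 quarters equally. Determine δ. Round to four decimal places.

δ ≈ 0.5523

Equating discounted utilities: u(468) = δ^2·u(1534) ⇒ δ^2 = u(468)/u(1534).
With u(x) = x: δ^2 = 468/1534 = 0.30508.
Taking the square root: δ = 0.30508^(1/2) ≈ 0.5523.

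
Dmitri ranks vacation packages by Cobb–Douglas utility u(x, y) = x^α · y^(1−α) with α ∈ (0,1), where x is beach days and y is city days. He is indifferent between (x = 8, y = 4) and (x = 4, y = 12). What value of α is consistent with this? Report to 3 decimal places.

α ≈ 0.613

Indifference: 8^α · 4^(1−α) = 4^α · 12^(1−α).
Taking logs: α·ln 8 + (1−α)·ln 4 = α·ln 4 + (1−α)·ln 12, i.e. α·0.693147 = (1−α)·1.098612.
So α/(1−α) = (1.098612)/(0.693147) = 1.584962, and α = 1.584962/2.584962 ≈ 0.613.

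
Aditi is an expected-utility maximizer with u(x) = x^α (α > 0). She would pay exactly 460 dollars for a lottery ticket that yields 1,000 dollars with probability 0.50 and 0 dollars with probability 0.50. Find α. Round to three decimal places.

α ≈ 0.893

The lottery's expected utility is 0.50·u(1000) + 0.50·u(0) = 0.50·1000^α (since u(0) = 0 for α > 0).
Indifference: 460^α = 0.50·1000^α, so (460/1000)^α = 0.50.
Take logs: α = ln 0.50 / ln(460/1000) ≈ 0.89262.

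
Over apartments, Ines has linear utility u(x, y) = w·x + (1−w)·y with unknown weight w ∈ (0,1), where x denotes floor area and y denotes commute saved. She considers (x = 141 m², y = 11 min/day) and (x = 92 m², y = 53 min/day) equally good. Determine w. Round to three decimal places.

u(141,11) = u(92,53) means w·141 + (1−w)·11 = w·92 + (1−w)·53.
Rearranging, 49·w − 42·(1−w) = 0.
Hence w = 42/(49+42) = 42/91 = 0.462.

w = 0.462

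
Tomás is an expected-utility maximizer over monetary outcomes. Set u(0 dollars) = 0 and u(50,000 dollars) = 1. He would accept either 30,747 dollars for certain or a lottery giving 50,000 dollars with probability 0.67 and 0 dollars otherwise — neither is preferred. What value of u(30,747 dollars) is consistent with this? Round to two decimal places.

0.67

The indifference gives u(30,747 dollars) = 0.67·u(50,000 dollars) + 0.33·u(0 dollars) = 0.67·1 + 0.33·0 = 0.67.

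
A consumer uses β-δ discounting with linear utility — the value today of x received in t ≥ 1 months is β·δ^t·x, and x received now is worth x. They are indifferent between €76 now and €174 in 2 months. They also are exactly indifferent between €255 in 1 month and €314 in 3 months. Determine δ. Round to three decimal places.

Both payoffs in the second observation are in the future, so β drops out: δ^1·255 = δ^3·314 ⇒ δ^2 = 255/314 = 0.81210, so δ = 0.90117.

δ ≈ 0.901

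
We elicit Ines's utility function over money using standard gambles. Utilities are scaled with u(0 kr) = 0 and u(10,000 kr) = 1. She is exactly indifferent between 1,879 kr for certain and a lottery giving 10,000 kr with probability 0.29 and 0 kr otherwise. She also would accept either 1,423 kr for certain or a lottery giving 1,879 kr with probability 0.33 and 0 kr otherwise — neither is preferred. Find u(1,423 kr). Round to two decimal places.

0.10

The first gamble pins u(1,879 kr): it must equal 0.29·1 + 0.71·0 = 0.29.
Chaining: u(1,423 kr) = 0.33·0.29 + 0.67·0.00 = 0.0957.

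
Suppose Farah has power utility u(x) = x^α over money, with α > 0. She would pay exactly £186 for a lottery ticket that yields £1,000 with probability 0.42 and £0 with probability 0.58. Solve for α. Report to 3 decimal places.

The lottery's expected utility is 0.42·u(1000) + 0.58·u(0) = 0.42·1000^α (since u(0) = 0 for α > 0).
Setting u(186) equal to that: 186^α = 0.42·1000^α ⇒ (186/1000)^α = 0.42.
Take logs: α = ln 0.42 / ln(186/1000) ≈ 0.51575.

α ≈ 0.516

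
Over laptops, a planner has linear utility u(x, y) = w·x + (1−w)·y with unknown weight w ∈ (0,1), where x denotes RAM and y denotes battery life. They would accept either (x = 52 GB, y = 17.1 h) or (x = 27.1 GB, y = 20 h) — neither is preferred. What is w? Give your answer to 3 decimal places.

u(52,17.1) = u(27.1,20) means w·52 + (1−w)·17.1 = w·27.1 + (1−w)·20.
Collecting terms: w·24.9 = (1−w)·2.9.
So w/(1−w) = 2.9/24.9 = 0.1165, giving w = 2.9/(24.9+2.9) = 0.104.

w = 0.104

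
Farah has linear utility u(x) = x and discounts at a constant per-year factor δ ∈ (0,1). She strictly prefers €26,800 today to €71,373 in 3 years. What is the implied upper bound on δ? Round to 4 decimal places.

The preference means 26800 > δ^3·71373.
Dividing by 71373: δ^3 < 0.37549. Both sides are positive, so the cube root keeps the direction.
δ < 0.37549^(1/3) = 0.7214.

δ < 0.7214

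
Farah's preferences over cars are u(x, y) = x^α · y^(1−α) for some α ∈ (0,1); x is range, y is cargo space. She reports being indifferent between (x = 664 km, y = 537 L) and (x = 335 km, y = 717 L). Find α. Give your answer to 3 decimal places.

The Cobb–Douglas utilities coincide, so 664^α·537^(1−α) = 335^α·717^(1−α).
Rearrange to (664/335)^α = (717/537)^(1−α) and take logs: α·0.684152 = (1−α)·0.289078.
Thus α·(0.973230) = 0.289078, so α = 0.289078/0.973230 ≈ 0.297.

α ≈ 0.297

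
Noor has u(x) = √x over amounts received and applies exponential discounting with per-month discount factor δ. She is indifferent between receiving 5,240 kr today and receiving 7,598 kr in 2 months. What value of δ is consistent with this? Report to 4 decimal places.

δ ≈ 0.9113

The payoff in 2 months is discounted by δ^2, so u(5240) = δ^2·u(7598) and δ^2 = u(5240)/u(7598).
With u(x) = √x: δ^2 = √5240/√7598 = √(5240/7598) = 0.83045.
Hence δ = (0.83045)^(1/2) = 0.911293.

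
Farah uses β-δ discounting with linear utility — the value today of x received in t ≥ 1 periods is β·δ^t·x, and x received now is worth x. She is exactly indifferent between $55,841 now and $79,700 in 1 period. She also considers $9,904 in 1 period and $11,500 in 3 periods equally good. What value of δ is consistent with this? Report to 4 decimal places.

δ ≈ 0.9280

From the later pair, β·δ^1·9904 = β·δ^3·11500; dividing through, δ^2 = 9904/11500 = 0.86122, so δ = 0.92802.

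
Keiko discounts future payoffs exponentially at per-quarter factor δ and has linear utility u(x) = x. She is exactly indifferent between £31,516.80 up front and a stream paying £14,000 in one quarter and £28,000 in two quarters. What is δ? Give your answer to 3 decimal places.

δ ≈ 0.840

Equating present values: 31516.80 = 14000δ + 28000δ².
That is, 28000δ² + 14000δ − 31516.80 = 0, a quadratic in δ.
By the quadratic formula (taking the positive root), δ = (−14000 + √3725881600.00) / 56000 ≈ 0.840.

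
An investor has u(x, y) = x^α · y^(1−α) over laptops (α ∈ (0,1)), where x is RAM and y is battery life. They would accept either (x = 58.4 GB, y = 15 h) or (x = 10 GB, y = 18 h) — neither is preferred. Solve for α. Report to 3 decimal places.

Set the two utilities equal: 58.4^α·15^(1−α) = 10^α·18^(1−α).
(58.4/10)^α = (18/15)^(1−α); take logs: α·ln(58.4/10) = (1−α)·ln(18/15), i.e. α·1.764731 = (1−α)·0.182322.
With A = 1.764731 and B = 0.182322: α·A = (1−α)·B, so α = B/(A+B) = 0.182322/1.947053 ≈ 0.094.

α ≈ 0.094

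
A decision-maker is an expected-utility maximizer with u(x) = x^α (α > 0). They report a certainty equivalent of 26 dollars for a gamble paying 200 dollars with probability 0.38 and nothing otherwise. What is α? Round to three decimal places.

EU(lottery) = 0.38·200^α + 0.62·0 = 0.38·200^α.
Equating: 26^α = 0.38·200^α, i.e. 0.1300^α = 0.38.
Taking logs: α·ln(26/200) = ln(0.38), so α = -0.967584 / -2.040221 ≈ 0.474.

α ≈ 0.474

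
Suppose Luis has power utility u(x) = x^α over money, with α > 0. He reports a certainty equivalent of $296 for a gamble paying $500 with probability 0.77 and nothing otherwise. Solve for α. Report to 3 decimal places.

Since u(0) = 0, the lottery's EU is 0.77·500^α.
Setting u(296) equal to that: 296^α = 0.77·500^α ⇒ (296/500)^α = 0.77.
α = ln(0.77) / ln(296/500) = -0.261365/-0.524249 ≈ 0.499.

α ≈ 0.499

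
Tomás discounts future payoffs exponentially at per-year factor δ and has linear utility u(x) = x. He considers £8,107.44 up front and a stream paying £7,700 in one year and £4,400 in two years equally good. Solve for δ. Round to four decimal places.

The stream is worth 7700δ + 4400δ² today, so 7700δ + 4400δ² = 8107.44.
Rearranged: 4400δ² + 7700δ − 8107.44 = 0.
δ = (−7700 + √(7700² + 4·4400·8107.44)) / (2·4400) = (−7700 + √201980944.00) / 8800 ≈ 0.7400.

δ ≈ 0.7400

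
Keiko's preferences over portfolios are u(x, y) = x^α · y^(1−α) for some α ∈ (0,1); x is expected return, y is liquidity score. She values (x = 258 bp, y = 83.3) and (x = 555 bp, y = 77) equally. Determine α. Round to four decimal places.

α ≈ 0.0931

Set the two utilities equal: 258^α·83.3^(1−α) = 555^α·77^(1−α).
Taking logs: α·ln 258 + (1−α)·ln 83.3 = α·ln 555 + (1−α)·ln 77, i.e. α·-0.7660085 = (1−α)·-0.0786431.
With A = -0.7660085 and B = -0.0786431: α·A = (1−α)·B, so α = B/(A+B) = -0.0786431/-0.8446516 ≈ 0.0931.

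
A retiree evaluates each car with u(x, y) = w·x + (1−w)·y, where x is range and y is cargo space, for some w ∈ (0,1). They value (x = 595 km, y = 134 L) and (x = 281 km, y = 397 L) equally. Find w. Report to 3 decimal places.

w = 0.456

Indifference: w·595 + (1−w)·134 = w·281 + (1−w)·397.
Rearranging, 314·w − 263·(1−w) = 0.
So w/(1−w) = 263/314 = 0.8376, giving w = 263/(314+263) = 0.456.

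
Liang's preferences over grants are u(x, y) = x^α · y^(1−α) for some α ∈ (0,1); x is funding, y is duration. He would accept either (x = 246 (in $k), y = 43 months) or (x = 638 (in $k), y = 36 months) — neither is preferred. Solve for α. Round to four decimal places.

The Cobb–Douglas utilities coincide, so 246^α·43^(1−α) = 638^α·36^(1−α).
(246/638)^α = (36/43)^(1−α); take logs: α·ln(246/638) = (1−α)·ln(36/43), i.e. α·-0.9530067 = (1−α)·-0.1776812.
With A = -0.9530067 and B = -0.1776812: α·A = (1−α)·B, so α = B/(A+B) = -0.1776812/-1.1306879 ≈ 0.1571.

α ≈ 0.1571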